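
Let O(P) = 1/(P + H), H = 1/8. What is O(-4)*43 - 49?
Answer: -1863/31 ≈ -60.097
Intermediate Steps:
H = ⅛ ≈ 0.12500
O(P) = 1/(⅛ + P) (O(P) = 1/(P + ⅛) = 1/(⅛ + P))
O(-4)*43 - 49 = (8/(1 + 8*(-4)))*43 - 49 = (8/(1 - 32))*43 - 49 = (8/(-31))*43 - 49 = (8*(-1/31))*43 - 49 = -8/31*43 - 49 = -344/31 - 49 = -1863/31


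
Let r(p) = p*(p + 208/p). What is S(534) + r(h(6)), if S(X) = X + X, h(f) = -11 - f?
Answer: 1565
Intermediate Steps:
S(X) = 2*X
S(534) + r(h(6)) = 2*534 + (208 + (-11 - 1*6)**2) = 1068 + (208 + (-11 - 6)**2) = 1068 + (208 + (-17)**2) = 1068 + (208 + 289) = 1068 + 497 = 1565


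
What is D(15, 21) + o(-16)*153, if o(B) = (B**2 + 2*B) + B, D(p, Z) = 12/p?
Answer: 159124/5 ≈ 31825.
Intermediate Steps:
o(B) = B**2 + 3*B
D(15, 21) + o(-16)*153 = 12/15 - 16*(3 - 16)*153 = 12*(1/15) - 16*(-13)*153 = 4/5 + 208*153 = 4/5 + 31824 = 159124/5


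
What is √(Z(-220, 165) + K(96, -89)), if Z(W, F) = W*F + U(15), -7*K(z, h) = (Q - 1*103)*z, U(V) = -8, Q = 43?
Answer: 2*I*√434693/7 ≈ 188.38*I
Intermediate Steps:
K(z, h) = 60*z/7 (K(z, h) = -(43 - 1*103)*z/7 = -(43 - 103)*z/7 = -(-60)*z/7 = 60*z/7)
Z(W, F) = -8 + F*W (Z(W, F) = W*F - 8 = F*W - 8 = -8 + F*W)
√(Z(-220, 165) + K(96, -89)) = √((-8 + 165*(-220)) + (60/7)*96) = √((-8 - 36300) + 5760/7) = √(-36308 + 5760/7) = √(-248396/7) = 2*I*√434693/7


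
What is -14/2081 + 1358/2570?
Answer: 1395009/2674085 ≈ 0.52168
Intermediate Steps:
-14/2081 + 1358/2570 = -14*1/2081 + 1358*(1/2570) = -14/2081 + 679/1285 = 1395009/2674085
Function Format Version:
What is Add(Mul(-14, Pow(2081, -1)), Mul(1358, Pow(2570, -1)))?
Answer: Rational(1395009, 2674085) ≈ 0.52168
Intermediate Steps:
Add(Mul(-14, Pow(2081, -1)), Mul(1358, Pow(2570, -1))) = Add(Mul(-14, Rational(1, 2081)), Mul(1358, Rational(1, 2570))) = Add(Rational(-14, 2081), Rational(679, 1285)) = Rational(1395009, 2674085)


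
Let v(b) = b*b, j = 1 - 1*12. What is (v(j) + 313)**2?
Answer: 188356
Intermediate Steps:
j = -11 (j = 1 - 12 = -11)
v(b) = b**2
(v(j) + 313)**2 = ((-11)**2 + 313)**2 = (121 + 313)**2 = 434**2 = 188356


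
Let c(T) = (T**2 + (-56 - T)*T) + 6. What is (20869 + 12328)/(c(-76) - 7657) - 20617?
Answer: -70027912/3395 ≈ -20627.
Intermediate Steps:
c(T) = 6 + T**2 + T*(-56 - T) (c(T) = (T**2 + T*(-56 - T)) + 6 = 6 + T**2 + T*(-56 - T))
(20869 + 12328)/(c(-76) - 7657) - 20617 = (20869 + 12328)/((6 - 56*(-76)) - 7657) - 20617 = 33197/((6 + 4256) - 7657) - 20617 = 33197/(4262 - 7657) - 20617 = 33197/(-3395) - 20617 = 33197*(-1/3395) - 20617 = -33197/3395 - 20617 = -70027912/3395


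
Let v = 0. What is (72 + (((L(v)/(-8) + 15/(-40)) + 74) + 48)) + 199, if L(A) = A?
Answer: 3141/8 ≈ 392.63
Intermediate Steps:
(72 + (((L(v)/(-8) + 15/(-40)) + 74) + 48)) + 199 = (72 + (((0/(-8) + 15/(-40)) + 74) + 48)) + 199 = (72 + (((0*(-1/8) + 15*(-1/40)) + 74) + 48)) + 199 = (72 + (((0 - 3/8) + 74) + 48)) + 199 = (72 + ((-3/8 + 74) + 48)) + 199 = (72 + (589/8 + 48)) + 199 = (72 + 973/8) + 199 = 1549/8 + 199 = 3141/8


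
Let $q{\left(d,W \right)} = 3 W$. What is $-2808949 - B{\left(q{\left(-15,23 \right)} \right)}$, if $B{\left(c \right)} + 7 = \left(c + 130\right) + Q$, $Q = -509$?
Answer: $-2808632$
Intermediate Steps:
$B{\left(c \right)} = -386 + c$ ($B{\left(c \right)} = -7 + \left(\left(c + 130\right) - 509\right) = -7 + \left(\left(130 + c\right) - 509\right) = -7 + \left(-379 + c\right) = -386 + c$)
$-2808949 - B{\left(q{\left(-15,23 \right)} \right)} = -2808949 - \left(-386 + 3 \cdot 23\right) = -2808949 - \left(-386 + 69\right) = -2808949 - -317 = -2808949 + 317 = -2808632$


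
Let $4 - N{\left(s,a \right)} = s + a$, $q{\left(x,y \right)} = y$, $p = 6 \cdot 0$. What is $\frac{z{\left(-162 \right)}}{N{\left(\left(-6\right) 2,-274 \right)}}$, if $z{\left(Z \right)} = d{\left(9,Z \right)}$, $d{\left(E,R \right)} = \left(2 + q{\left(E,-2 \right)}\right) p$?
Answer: $0$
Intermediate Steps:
$p = 0$
$N{\left(s,a \right)} = 4 - a - s$ ($N{\left(s,a \right)} = 4 - \left(s + a\right) = 4 - \left(a + s\right) = 4 - a - s$)
$d{\left(E,R \right)} = 0$ ($d{\left(E,R \right)} = \left(2 - 2\right) 0 = 0 \cdot 0 = 0$)
$z{\left(Z \right)} = 0$
$\frac{z{\left(-162 \right)}}{N{\left(\left(-6\right) 2,-274 \right)}} = \frac{0}{4 - -274 - \left(-6\right) 2} = \frac{0}{4 + 274 - -12} = \frac{0}{4 + 274 + 12} = \frac{0}{290} = 0 \cdot \frac{1}{290} = 0$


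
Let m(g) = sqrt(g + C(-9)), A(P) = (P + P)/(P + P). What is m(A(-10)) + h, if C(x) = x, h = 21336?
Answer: 21336 + 2*I*sqrt(2) ≈ 21336.0 + 2.8284*I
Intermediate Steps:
A(P) = 1 (A(P) = (2*P)/((2*P)) = (2*P)*(1/(2*P)) = 1)
m(g) = sqrt(-9 + g) (m(g) = sqrt(g - 9) = sqrt(-9 + g))
m(A(-10)) + h = sqrt(-9 + 1) + 21336 = sqrt(-8) + 21336 = 2*I*sqrt(2) + 21336 = 21336 + 2*I*sqrt(2)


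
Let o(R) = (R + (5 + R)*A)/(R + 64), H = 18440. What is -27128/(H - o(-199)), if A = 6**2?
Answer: -3662280/2482217 ≈ -1.4754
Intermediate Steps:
A = 36
o(R) = (180 + 37*R)/(64 + R) (o(R) = (R + (5 + R)*36)/(R + 64) = (R + (180 + 36*R))/(64 + R) = (180 + 37*R)/(64 + R))
-27128/(H - o(-199)) = -27128/(18440 - (180 + 37*(-199))/(64 - 199)) = -27128/(18440 - (180 - 7363)/(-135)) = -27128/(18440 - (-1)*(-7183)/135) = -27128/(18440 - 1*7183/135) = -27128/(18440 - 7183/135) = -27128/2482217/135 = -27128*135/2482217 = -3662280/2482217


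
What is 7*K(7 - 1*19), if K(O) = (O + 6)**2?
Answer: 252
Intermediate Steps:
K(O) = (6 + O)**2
7*K(7 - 1*19) = 7*(6 + (7 - 1*19))**2 = 7*(6 + (7 - 19))**2 = 7*(6 - 12)**2 = 7*(-6)**2 = 7*36 = 252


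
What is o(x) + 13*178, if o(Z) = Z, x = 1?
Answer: 2315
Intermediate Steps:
o(x) + 13*178 = 1 + 13*178 = 1 + 2314 = 2315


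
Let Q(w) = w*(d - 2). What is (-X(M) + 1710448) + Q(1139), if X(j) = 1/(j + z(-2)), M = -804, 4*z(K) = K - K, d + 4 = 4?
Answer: 1373368681/804 ≈ 1.7082e+6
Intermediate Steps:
d = 0 (d = -4 + 4 = 0)
z(K) = 0 (z(K) = (K - K)/4 = (1/4)*0 = 0)
X(j) = 1/j (X(j) = 1/(j + 0) = 1/j)
Q(w) = -2*w (Q(w) = w*(0 - 2) = w*(-2) = -2*w)
(-X(M) + 1710448) + Q(1139) = (-1/(-804) + 1710448) - 2*1139 = (-1*(-1/804) + 1710448) - 2278 = (1/804 + 1710448) - 2278 = 1375200193/804 - 2278 = 1373368681/804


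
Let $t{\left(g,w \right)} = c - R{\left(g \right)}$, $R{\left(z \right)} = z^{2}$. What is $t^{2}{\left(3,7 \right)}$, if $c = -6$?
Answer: $225$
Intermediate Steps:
$t{\left(g,w \right)} = -6 - g^{2}$
$t^{2}{\left(3,7 \right)} = \left(-6 - 3^{2}\right)^{2} = \left(-6 - 9\right)^{2} = \left(-15\right)^{2} = 225$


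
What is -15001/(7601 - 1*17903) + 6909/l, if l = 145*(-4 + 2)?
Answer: -16706557/746895 ≈ -22.368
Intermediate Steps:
l = -290 (l = 145*(-2) = -290)
-15001/(7601 - 1*17903) + 6909/l = -15001/(7601 - 1*17903) + 6909/(-290) = -15001/(7601 - 17903) + 6909*(-1/290) = -15001/(-10302) - 6909/290 = -15001*(-1/10302) - 6909/290 = 15001/10302 - 6909/290 = -16706557/746895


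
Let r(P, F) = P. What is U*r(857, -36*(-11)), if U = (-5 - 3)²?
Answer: 54848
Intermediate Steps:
U = 64 (U = (-8)² = 64)
U*r(857, -36*(-11)) = 64*857 = 54848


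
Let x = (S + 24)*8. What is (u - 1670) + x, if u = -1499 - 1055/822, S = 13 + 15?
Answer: -2264021/822 ≈ -2754.3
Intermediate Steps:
S = 28
x = 416 (x = (28 + 24)*8 = 52*8 = 416)
u = -1233233/822 (u = -1499 - 1055/822 = -1233233/822 ≈ -1500.3)
(u - 1670) + x = (-1233233/822 - 1670) + 416 = -2605973/822 + 416 = -2264021/822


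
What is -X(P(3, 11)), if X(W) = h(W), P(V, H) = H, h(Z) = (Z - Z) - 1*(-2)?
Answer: -2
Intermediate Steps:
h(Z) = 2 (h(Z) = 0 + 2 = 2)
X(W) = 2
-X(P(3, 11)) = -1*2 = -2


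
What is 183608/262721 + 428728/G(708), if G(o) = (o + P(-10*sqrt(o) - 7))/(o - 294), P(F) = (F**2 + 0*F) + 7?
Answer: 208628496601550276/83865950260901 - 3106134360*sqrt(177)/319220581 ≈ 2358.2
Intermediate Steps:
P(F) = 7 + F**2 (P(F) = (F**2 + 0) + 7 = F**2 + 7 = 7 + F**2)
G(o) = (7 + o + (-7 - 10*sqrt(o))**2)/(-294 + o) (G(o) = (o + (7 + (-10*sqrt(o) - 7)**2))/(o - 294) = (o + (7 + (-7 - 10*sqrt(o))**2))/(-294 + o) = (7 + o + (-7 - 10*sqrt(o))**2)/(-294 + o))
183608/262721 + 428728/G(708) = 183608/262721 + 428728/(((56 + 101*708 + 140*sqrt(708))/(-294 + 708))) = 183608*(1/262721) + 428728/(((56 + 71508 + 140*(2*sqrt(177)))/414)) = 183608/262721 + 428728/(((56 + 71508 + 280*sqrt(177))/414)) = 183608/262721 + 428728/(((71564 + 280*sqrt(177))/414)) = 183608/262721 + 428728/(35782/207 + 140*sqrt(177)/207)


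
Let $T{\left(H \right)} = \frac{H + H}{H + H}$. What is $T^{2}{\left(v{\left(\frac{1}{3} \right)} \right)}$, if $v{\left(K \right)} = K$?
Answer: $1$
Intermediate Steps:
$T{\left(H \right)} = 1$ ($T{\left(H \right)} = \frac{2 H}{2 H} = 2 H \frac{1}{2 H} = 1$)
$T^{2}{\left(v{\left(\frac{1}{3} \right)} \right)} = 1^{2} = 1$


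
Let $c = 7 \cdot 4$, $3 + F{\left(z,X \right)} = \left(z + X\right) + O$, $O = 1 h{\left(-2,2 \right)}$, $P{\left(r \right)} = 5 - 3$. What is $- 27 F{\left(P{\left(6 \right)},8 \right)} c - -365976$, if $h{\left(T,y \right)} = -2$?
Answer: $362196$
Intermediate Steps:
$P{\left(r \right)} = 2$ ($P{\left(r \right)} = 5 - 3 = 2$)
$O = -2$ ($O = 1 \left(-2\right) = -2$)
$F{\left(z,X \right)} = -5 + X + z$ ($F{\left(z,X \right)} = -3 - \left(2 - X - z\right) = -3 + \left(-2 + X + z\right) = -5 + X + z$)
$c = 28$
$- 27 F{\left(P{\left(6 \right)},8 \right)} c - -365976 = - 27 \left(-5 + 8 + 2\right) 28 - -365976 = \left(-27\right) 5 \cdot 28 + 365976 = \left(-135\right) 28 + 365976 = -3780 + 365976 = 362196$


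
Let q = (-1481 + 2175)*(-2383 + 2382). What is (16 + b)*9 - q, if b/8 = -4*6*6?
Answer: -9530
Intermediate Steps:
b = -1152 (b = 8*(-4*6*6) = 8*(-24*6) = 8*(-144) = -1152)
q = -694 (q = 694*(-1) = -694)
(16 + b)*9 - q = (16 - 1152)*9 - 1*(-694) = -1136*9 + 694 = -10224 + 694 = -9530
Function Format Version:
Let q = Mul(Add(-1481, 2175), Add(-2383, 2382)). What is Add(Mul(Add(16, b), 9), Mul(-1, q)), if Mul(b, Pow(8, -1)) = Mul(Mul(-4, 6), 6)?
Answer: -9530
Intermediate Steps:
b = -1152 (b = Mul(8, Mul(Mul(-4, 6), 6)) = Mul(8, Mul(-24, 6)) = Mul(8, -144) = -1152)
q = -694 (q = Mul(694, -1) = -694)
Add(Mul(Add(16, b), 9), Mul(-1, q)) = Add(Mul(Add(16, -1152), 9), Mul(-1, -694)) = Add(Mul(-1136, 9), 694) = Add(-10224, 694) = -9530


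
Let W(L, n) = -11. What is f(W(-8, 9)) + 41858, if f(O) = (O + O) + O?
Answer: 41825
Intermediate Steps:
f(O) = 3*O (f(O) = 2*O + O = 3*O)
f(W(-8, 9)) + 41858 = 3*(-11) + 41858 = -33 + 41858 = 41825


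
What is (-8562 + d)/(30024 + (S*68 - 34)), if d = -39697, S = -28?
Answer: -48259/28086 ≈ -1.7183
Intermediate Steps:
(-8562 + d)/(30024 + (S*68 - 34)) = (-8562 - 39697)/(30024 + (-28*68 - 34)) = -48259/(30024 + (-1904 - 34)) = -48259/(30024 - 1938) = -48259/28086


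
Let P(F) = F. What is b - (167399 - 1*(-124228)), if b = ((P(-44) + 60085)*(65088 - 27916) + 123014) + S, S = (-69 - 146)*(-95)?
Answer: 2231695864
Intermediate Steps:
S = 20425 (S = -215*(-95) = 20425)
b = 2231987491 (b = ((-44 + 60085)*(65088 - 27916) + 123014) + 20425 = (60041*37172 + 123014) + 20425 = (2231844052 + 123014) + 20425 = 2231967066 + 20425 = 2231987491)
b - (167399 - 1*(-124228)) = 2231987491 - (167399 - 1*(-124228)) = 2231987491 - (167399 + 124228) = 2231987491 - 1*291627 = 2231987491 - 291627 = 2231695864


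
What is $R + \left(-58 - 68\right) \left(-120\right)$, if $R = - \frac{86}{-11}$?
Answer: $\frac{166406}{11} \approx 15128.0$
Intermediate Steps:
$R = \frac{86}{11}$ ($R = \left(-86\right) \left(- \frac{1}{11}\right) = \frac{86}{11} \approx 7.8182$)
$R + \left(-58 - 68\right) \left(-120\right) = \frac{86}{11} + \left(-58 - 68\right) \left(-120\right) = \frac{86}{11} - -15120 = \frac{86}{11} + 15120 = \frac{166406}{11}$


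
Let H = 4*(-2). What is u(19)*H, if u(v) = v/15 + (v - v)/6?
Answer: -152/15 ≈ -10.133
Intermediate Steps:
u(v) = v/15 (u(v) = v*(1/15) + 0*(⅙) = v/15 + 0 = v/15)
H = -8
u(19)*H = ((1/15)*19)*(-8) = (19/15)*(-8) = -152/15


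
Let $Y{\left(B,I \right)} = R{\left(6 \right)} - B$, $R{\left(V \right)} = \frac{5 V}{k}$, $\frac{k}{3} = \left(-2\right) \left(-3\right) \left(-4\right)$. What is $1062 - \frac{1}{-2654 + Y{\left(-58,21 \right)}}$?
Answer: $\frac{33088746}{31157} \approx 1062.0$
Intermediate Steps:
$k = -72$ ($k = 3 \left(-2\right) \left(-3\right) \left(-4\right) = 3 \cdot 6 \left(-4\right) = 3 \left(-24\right) = -72$)
$R{\left(V \right)} = - \frac{5 V}{72}$ ($R{\left(V \right)} = \frac{5 V}{-72} = 5 V \left(- \frac{1}{72}\right) = - \frac{5 V}{72}$)
$Y{\left(B,I \right)} = - \frac{5}{12} - B$ ($Y{\left(B,I \right)} = \left(- \frac{5}{72}\right) 6 - B = - \frac{5}{12} - B$)
$1062 - \frac{1}{-2654 + Y{\left(-58,21 \right)}} = 1062 - \frac{1}{-2654 - - \frac{691}{12}} = 1062 - \frac{1}{-2654 + \left(- \frac{5}{12} + 58\right)} = 1062 - \frac{1}{-2654 + \frac{691}{12}} = 1062 - \frac{1}{- \frac{31157}{12}} = 1062 - - \frac{12}{31157} = 1062 + \frac{12}{31157} = \frac{33088746}{31157}$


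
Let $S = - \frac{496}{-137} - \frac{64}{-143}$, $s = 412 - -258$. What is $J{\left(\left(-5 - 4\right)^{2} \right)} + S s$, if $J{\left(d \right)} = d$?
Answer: $\frac{54983191}{19591} \approx 2806.6$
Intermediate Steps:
$s = 670$ ($s = 412 + 258 = 670$)
$S = \frac{79696}{19591}$ ($S = \left(-496\right) \left(- \frac{1}{137}\right) - - \frac{64}{143} = \frac{496}{137} + \frac{64}{143} = \frac{79696}{19591} \approx 4.068$)
$J{\left(\left(-5 - 4\right)^{2} \right)} + S s = \left(-5 - 4\right)^{2} + \frac{79696}{19591} \cdot 670 = \left(-9\right)^{2} + \frac{53396320}{19591} = 81 + \frac{53396320}{19591} = \frac{54983191}{19591}$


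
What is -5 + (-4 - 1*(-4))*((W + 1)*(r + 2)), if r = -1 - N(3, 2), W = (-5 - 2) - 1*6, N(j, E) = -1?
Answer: -5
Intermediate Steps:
W = -13 (W = -7 - 6 = -13)
r = 0 (r = -1 - 1*(-1) = -1 + 1 = 0)
-5 + (-4 - 1*(-4))*((W + 1)*(r + 2)) = -5 + (-4 - 1*(-4))*((-13 + 1)*(0 + 2)) = -5 + (-4 + 4)*(-12*2) = -5 + 0*(-24) = -5 + 0 = -5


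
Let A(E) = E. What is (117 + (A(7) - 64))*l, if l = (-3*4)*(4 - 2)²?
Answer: -2880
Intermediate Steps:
l = -48 (l = -12*2² = -12*4 = -48)
(117 + (A(7) - 64))*l = (117 + (7 - 64))*(-48) = (117 - 57)*(-48) = 60*(-48) = -2880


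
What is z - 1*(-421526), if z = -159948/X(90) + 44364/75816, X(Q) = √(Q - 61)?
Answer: 2663204965/6318 - 159948*√29/29 ≈ 3.9183e+5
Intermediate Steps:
X(Q) = √(-61 + Q)
z = 3697/6318 - 159948*√29/29 (z = -159948/√(-61 + 90) + 44364/75816 = -159948*√29/29 + 44364*(1/75816) = -159948*√29/29 + 3697/6318 = 3697/6318 - 159948*√29/29 ≈ -29701.)
z - 1*(-421526) = (3697/6318 - 159948*√29/29) - 1*(-421526) = (3697/6318 - 159948*√29/29) + 421526 = 2663204965/6318 - 159948*√29/29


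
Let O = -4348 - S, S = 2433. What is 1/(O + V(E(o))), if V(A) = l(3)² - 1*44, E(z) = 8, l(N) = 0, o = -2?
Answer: -1/6825 ≈ -0.00014652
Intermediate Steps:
V(A) = -44 (V(A) = 0² - 1*44 = 0 - 44 = -44)
O = -6781 (O = -4348 - 1*2433 = -4348 - 2433 = -6781)
1/(O + V(E(o))) = 1/(-6781 - 44) = 1/(-6825) = -1/6825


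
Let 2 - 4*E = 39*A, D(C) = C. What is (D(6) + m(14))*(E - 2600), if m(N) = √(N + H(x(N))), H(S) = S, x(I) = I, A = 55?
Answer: -37629/2 - 12543*√7/2 ≈ -35407.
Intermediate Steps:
E = -2143/4 (E = ½ - 39*55/4 = ½ - ¼*2145 = ½ - 2145/4 = -2143/4 ≈ -535.75)
m(N) = √2*√N (m(N) = √(N + N) = √(2*N) = √2*√N)
(D(6) + m(14))*(E - 2600) = (6 + √2*√14)*(-2143/4 - 2600) = (6 + 2*√7)*(-12543/4) = -37629/2 - 12543*√7/2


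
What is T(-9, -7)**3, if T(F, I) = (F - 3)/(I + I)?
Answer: 216/343 ≈ 0.62974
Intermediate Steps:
T(F, I) = (-3 + F)/(2*I) (T(F, I) = (-3 + F)/((2*I)) = (-3 + F)*(1/(2*I)) = (-3 + F)/(2*I))
T(-9, -7)**3 = ((1/2)*(-3 - 9)/(-7))**3 = ((1/2)*(-1/7)*(-12))**3 = (6/7)**3 = 216/343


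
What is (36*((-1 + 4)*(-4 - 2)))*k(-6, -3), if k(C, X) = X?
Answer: 1944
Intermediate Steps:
(36*((-1 + 4)*(-4 - 2)))*k(-6, -3) = (36*((-1 + 4)*(-4 - 2)))*(-3) = (36*(3*(-6)))*(-3) = (36*(-18))*(-3) = -648*(-3) = 1944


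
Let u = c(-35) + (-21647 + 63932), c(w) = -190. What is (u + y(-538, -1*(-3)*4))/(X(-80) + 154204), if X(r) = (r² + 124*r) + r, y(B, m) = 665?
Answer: 10690/37651 ≈ 0.28392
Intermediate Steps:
X(r) = r² + 125*r
u = 42095 (u = -190 + (-21647 + 63932) = -190 + 42285 = 42095)
(u + y(-538, -1*(-3)*4))/(X(-80) + 154204) = (42095 + 665)/(-80*(125 - 80) + 154204) = 42760/(-80*45 + 154204) = 42760/(-3600 + 154204) = 42760/150604 = 42760*(1/150604) = 10690/37651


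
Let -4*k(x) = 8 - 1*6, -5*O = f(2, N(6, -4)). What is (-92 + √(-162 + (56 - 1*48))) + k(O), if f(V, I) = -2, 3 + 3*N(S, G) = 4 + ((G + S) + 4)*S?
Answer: -185/2 + I*√154 ≈ -92.5 + 12.41*I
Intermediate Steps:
N(S, G) = ⅓ + S*(4 + G + S)/3 (N(S, G) = -1 + (4 + ((G + S) + 4)*S)/3 = -1 + (4 + (4 + G + S)*S)/3 = -1 + (4 + S*(4 + G + S))/3 = -1 + (4/3 + S*(4 + G + S)/3) = ⅓ + S*(4 + G + S)/3)
O = ⅖ (O = -⅕*(-2) = ⅖ ≈ 0.40000)
k(x) = -½ (k(x) = -(8 - 1*6)/4 = -(8 - 6)/4 = -¼*2 = -½)
(-92 + √(-162 + (56 - 1*48))) + k(O) = (-92 + √(-162 + (56 - 1*48))) - ½ = (-92 + √(-162 + (56 - 48))) - ½ = (-92 + √(-162 + 8)) - ½ = (-92 + √(-154)) - ½ = (-92 + I*√154) - ½ = -185/2 + I*√154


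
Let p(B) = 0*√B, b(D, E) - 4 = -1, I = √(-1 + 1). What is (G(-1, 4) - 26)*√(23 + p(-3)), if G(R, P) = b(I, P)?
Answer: -23*√23 ≈ -110.30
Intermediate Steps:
I = 0 (I = √0 = 0)
b(D, E) = 3 (b(D, E) = 4 - 1 = 3)
p(B) = 0
G(R, P) = 3
(G(-1, 4) - 26)*√(23 + p(-3)) = (3 - 26)*√(23 + 0) = -23*√23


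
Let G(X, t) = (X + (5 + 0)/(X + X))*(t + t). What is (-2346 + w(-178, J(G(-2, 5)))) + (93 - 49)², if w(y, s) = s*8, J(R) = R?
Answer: -670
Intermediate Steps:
G(X, t) = 2*t*(X + 5/(2*X)) (G(X, t) = (X + 5/((2*X)))*(2*t) = (X + 5*(1/(2*X)))*(2*t) = (X + 5/(2*X))*(2*t) = 2*t*(X + 5/(2*X)))
w(y, s) = 8*s
(-2346 + w(-178, J(G(-2, 5)))) + (93 - 49)² = (-2346 + 8*(5*(5 + 2*(-2)²)/(-2))) + (93 - 49)² = (-2346 + 8*(5*(-½)*(5 + 2*4))) + 44² = (-2346 + 8*(5*(-½)*(5 + 8))) + 1936 = (-2346 + 8*(5*(-½)*13)) + 1936 = (-2346 + 8*(-65/2)) + 1936 = (-2346 - 260) + 1936 = -2606 + 1936 = -670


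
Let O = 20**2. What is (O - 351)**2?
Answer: 2401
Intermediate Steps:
O = 400
(O - 351)**2 = (400 - 351)**2 = 49**2 = 2401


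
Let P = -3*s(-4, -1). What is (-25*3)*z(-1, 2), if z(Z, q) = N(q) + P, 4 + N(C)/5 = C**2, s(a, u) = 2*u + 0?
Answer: -450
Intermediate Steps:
s(a, u) = 2*u
N(C) = -20 + 5*C**2
P = 6 (P = -6*(-1) = -3*(-2) = 6)
z(Z, q) = -14 + 5*q**2 (z(Z, q) = (-20 + 5*q**2) + 6 = -14 + 5*q**2)
(-25*3)*z(-1, 2) = (-25*3)*(-14 + 5*2**2) = -75*(-14 + 5*4) = -75*(-14 + 20) = -75*6 = -450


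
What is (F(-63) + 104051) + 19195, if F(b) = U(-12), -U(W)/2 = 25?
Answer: 123196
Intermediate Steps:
U(W) = -50 (U(W) = -2*25 = -50)
F(b) = -50
(F(-63) + 104051) + 19195 = (-50 + 104051) + 19195 = 104001 + 19195 = 123196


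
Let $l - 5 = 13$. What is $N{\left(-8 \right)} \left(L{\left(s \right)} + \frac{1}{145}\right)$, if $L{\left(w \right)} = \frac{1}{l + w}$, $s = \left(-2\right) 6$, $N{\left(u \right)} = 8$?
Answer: $\frac{604}{435} \approx 1.3885$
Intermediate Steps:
$l = 18$ ($l = 5 + 13 = 18$)
$s = -12$
$L{\left(w \right)} = \frac{1}{18 + w}$
$N{\left(-8 \right)} \left(L{\left(s \right)} + \frac{1}{145}\right) = 8 \left(\frac{1}{18 - 12} + \frac{1}{145}\right) = 8 \left(\frac{1}{6} + \frac{1}{145}\right) = 8 \cdot \frac{151}{870} = \frac{604}{435}$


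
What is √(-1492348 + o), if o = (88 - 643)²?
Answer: I*√1184323 ≈ 1088.3*I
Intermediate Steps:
o = 308025 (o = (-555)² = 308025)
√(-1492348 + o) = √(-1492348 + 308025) = √(-1184323) = I*√1184323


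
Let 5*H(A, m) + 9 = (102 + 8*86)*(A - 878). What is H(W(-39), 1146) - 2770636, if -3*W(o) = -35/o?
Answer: -1702004303/585 ≈ -2.9094e+6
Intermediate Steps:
W(o) = 35/(3*o) (W(o) = -(-35)/(3*o) = 35/(3*o))
H(A, m) = -693629/5 + 158*A (H(A, m) = -9/5 + ((102 + 8*86)*(A - 878))/5 = -9/5 + ((102 + 688)*(-878 + A))/5 = -9/5 + (790*(-878 + A))/5 = -9/5 + (-693620 + 790*A)/5 = -9/5 + (-138724 + 158*A) = -693629/5 + 158*A)
H(W(-39), 1146) - 2770636 = (-693629/5 + 158*((35/3)/(-39))) - 2770636 = (-693629/5 + 158*((35/3)*(-1/39))) - 2770636 = (-693629/5 + 158*(-35/117)) - 2770636 = (-693629/5 - 5530/117) - 2770636 = -81182243/585 - 2770636 = -1702004303/585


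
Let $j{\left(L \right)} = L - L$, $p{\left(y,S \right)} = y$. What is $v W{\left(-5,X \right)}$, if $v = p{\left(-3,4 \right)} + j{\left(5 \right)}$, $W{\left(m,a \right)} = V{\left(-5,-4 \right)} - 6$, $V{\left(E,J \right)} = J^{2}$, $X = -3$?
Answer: $-30$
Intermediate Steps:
$j{\left(L \right)} = 0$
$W{\left(m,a \right)} = 10$ ($W{\left(m,a \right)} = \left(-4\right)^{2} - 6 = 16 - 6 = 10$)
$v = -3$ ($v = -3 + 0 = -3$)
$v W{\left(-5,X \right)} = \left(-3\right) 10 = -30$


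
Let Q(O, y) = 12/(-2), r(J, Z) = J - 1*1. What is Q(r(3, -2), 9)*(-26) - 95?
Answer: 61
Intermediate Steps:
r(J, Z) = -1 + J (r(J, Z) = J - 1 = -1 + J)
Q(O, y) = -6 (Q(O, y) = 12*(-1/2) = -6)
Q(r(3, -2), 9)*(-26) - 95 = -6*(-26) - 95 = 156 - 95 = 61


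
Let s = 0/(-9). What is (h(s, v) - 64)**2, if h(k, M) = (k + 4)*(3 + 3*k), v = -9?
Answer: 2704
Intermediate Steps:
s = 0 (s = 0*(-1/9) = 0)
h(k, M) = (3 + 3*k)*(4 + k) (h(k, M) = (4 + k)*(3 + 3*k) = (3 + 3*k)*(4 + k))
(h(s, v) - 64)**2 = ((12 + 3*0**2 + 15*0) - 64)**2 = ((12 + 3*0 + 0) - 64)**2 = ((12 + 0 + 0) - 64)**2 = (12 - 64)**2 = (-52)**2 = 2704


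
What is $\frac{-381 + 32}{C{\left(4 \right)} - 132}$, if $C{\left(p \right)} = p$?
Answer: $\frac{349}{128} \approx 2.7266$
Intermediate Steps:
$\frac{-381 + 32}{C{\left(4 \right)} - 132} = \frac{-381 + 32}{4 - 132} = - \frac{349}{-128} = \left(-349\right) \left(- \frac{1}{128}\right) = \frac{349}{128}$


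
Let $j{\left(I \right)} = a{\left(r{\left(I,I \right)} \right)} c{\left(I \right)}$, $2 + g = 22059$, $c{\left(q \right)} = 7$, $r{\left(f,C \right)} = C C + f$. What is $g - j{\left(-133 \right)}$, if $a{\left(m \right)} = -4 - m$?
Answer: $144977$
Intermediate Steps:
$r{\left(f,C \right)} = f + C^{2}$ ($r{\left(f,C \right)} = C^{2} + f = f + C^{2}$)
$g = 22057$ ($g = -2 + 22059 = 22057$)
$j{\left(I \right)} = -28 - 7 I - 7 I^{2}$ ($j{\left(I \right)} = \left(-4 - \left(I + I^{2}\right)\right) 7 = \left(-4 - I - I^{2}\right) 7 = -28 - 7 I - 7 I^{2}$)
$g - j{\left(-133 \right)} = 22057 - \left(-28 - -931 - 7 \left(-133\right)^{2}\right) = 22057 - \left(-28 + 931 - 123823\right) = 22057 - -122920 = 22057 + 122920 = 144977$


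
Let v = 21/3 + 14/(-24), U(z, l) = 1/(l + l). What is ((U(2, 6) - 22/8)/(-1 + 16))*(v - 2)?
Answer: -106/135 ≈ -0.78518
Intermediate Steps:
U(z, l) = 1/(2*l)
v = 77/12 (v = 21*(⅓) + 14*(-1/24) = 7 - 7/12 = 77/12 ≈ 6.4167)
((U(2, 6) - 22/8)/(-1 + 16))*(v - 2) = (((½)/6 - 22/8)/(-1 + 16))*(77/12 - 2) = (((½)*(⅙) - 22*⅛)/15)*(53/12) = ((1/12 - 11/4)*(1/15))*(53/12) = -8/3*1/15*(53/12) = -8/45*53/12 = -106/135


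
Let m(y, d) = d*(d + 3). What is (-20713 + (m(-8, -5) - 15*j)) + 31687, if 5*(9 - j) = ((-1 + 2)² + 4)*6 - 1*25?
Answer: 10864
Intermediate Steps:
m(y, d) = d*(3 + d)
j = 8 (j = 9 - (((-1 + 2)² + 4)*6 - 1*25)/5 = 9 - ((1² + 4)*6 - 25)/5 = 9 - ((1 + 4)*6 - 25)/5 = 9 - (5*6 - 25)/5 = 9 - (30 - 25)/5 = 9 - ⅕*5 = 9 - 1 = 8)
(-20713 + (m(-8, -5) - 15*j)) + 31687 = (-20713 + (-5*(3 - 5) - 15*8)) + 31687 = (-20713 + (-5*(-2) - 120)) + 31687 = (-20713 + (10 - 120)) + 31687 = (-20713 - 110) + 31687 = -20823 + 31687 = 10864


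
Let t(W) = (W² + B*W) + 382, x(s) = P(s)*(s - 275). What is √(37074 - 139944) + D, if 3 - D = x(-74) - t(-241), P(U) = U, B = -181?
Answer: 76261 + 9*I*√1270 ≈ 76261.0 + 320.73*I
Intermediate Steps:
x(s) = s*(-275 + s) (x(s) = s*(s - 275) = s*(-275 + s))
t(W) = 382 + W² - 181*W (t(W) = (W² - 181*W) + 382 = 382 + W² - 181*W)
D = 76261 (D = 3 - (-74*(-275 - 74) - (382 + (-241)² - 181*(-241))) = 3 - (-74*(-349) - (382 + 58081 + 43621)) = 3 - (25826 - 1*102084) = 3 - (25826 - 102084) = 3 - 1*(-76258) = 3 + 76258 = 76261)
√(37074 - 139944) + D = √(37074 - 139944) + 76261 = √(-102870) + 76261 = 9*I*√1270 + 76261 = 76261 + 9*I*√1270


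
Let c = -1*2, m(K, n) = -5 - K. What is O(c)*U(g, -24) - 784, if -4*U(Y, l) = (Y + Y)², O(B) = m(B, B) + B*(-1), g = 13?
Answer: -615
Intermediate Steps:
c = -2
O(B) = -5 - 2*B (O(B) = (-5 - B) + B*(-1) = (-5 - B) - B = -5 - 2*B)
U(Y, l) = -Y² (U(Y, l) = -(Y + Y)²/4 = -4*Y²/4 = -Y²)
O(c)*U(g, -24) - 784 = (-5 - 2*(-2))*(-1*13²) - 784 = (-5 + 4)*(-1*169) - 784 = -1*(-169) - 784 = 169 - 784 = -615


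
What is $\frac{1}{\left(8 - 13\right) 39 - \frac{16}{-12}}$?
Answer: $- \frac{3}{581} \approx -0.0051635$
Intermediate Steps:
$\frac{1}{\left(8 - 13\right) 39 - \frac{16}{-12}} = \frac{1}{\left(-5\right) 39 - - \frac{4}{3}} = \frac{1}{-195 + \frac{4}{3}} = \frac{1}{- \frac{581}{3}} = - \frac{3}{581}$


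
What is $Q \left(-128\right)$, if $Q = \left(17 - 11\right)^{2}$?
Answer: $-4608$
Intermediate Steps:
$Q = 36$ ($Q = 6^{2} = 36$)
$Q \left(-128\right) = 36 \left(-128\right) = -4608$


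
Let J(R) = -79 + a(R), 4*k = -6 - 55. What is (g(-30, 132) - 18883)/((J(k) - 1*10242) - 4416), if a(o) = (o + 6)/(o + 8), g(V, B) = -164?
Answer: 78909/61048 ≈ 1.2926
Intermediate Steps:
k = -61/4 (k = (-6 - 55)/4 = (1/4)*(-61) = -61/4 ≈ -15.250)
a(o) = (6 + o)/(8 + o)
J(R) = -79 + (6 + R)/(8 + R)
(g(-30, 132) - 18883)/((J(k) - 1*10242) - 4416) = (-164 - 18883)/((2*(-313 - 39*(-61/4))/(8 - 61/4) - 1*10242) - 4416) = -19047/((2*(-313 + 2379/4)/(-29/4) - 10242) - 4416) = -19047/((2*(-4/29)*(1127/4) - 10242) - 4416) = -19047/((-2254/29 - 10242) - 4416) = -19047/(-299272/29 - 4416) = -19047/(-427336/29) = -19047*(-29/427336) = 78909/61048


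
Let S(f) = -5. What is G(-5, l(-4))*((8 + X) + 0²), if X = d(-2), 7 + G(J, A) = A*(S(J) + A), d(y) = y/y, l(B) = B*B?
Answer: 1521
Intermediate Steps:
l(B) = B²
d(y) = 1
G(J, A) = -7 + A*(-5 + A)
X = 1
G(-5, l(-4))*((8 + X) + 0²) = (-7 + ((-4)²)² - 5*(-4)²)*((8 + 1) + 0²) = (-7 + 16² - 5*16)*(9 + 0) = (-7 + 256 - 80)*9 = 169*9 = 1521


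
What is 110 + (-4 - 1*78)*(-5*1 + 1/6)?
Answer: 1519/3 ≈ 506.33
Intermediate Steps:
110 + (-4 - 1*78)*(-5*1 + 1/6) = 110 + (-4 - 78)*(-5 + ⅙) = 110 - 82*(-29/6) = 110 + 1189/3 = 1519/3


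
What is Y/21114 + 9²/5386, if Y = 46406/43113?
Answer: 36991630579/2451405266226 ≈ 0.015090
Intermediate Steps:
Y = 46406/43113 (Y = 46406*(1/43113) = 46406/43113 ≈ 1.0764)
Y/21114 + 9²/5386 = (46406/43113)/21114 + 9²/5386 = (46406/43113)*(1/21114) + 81*(1/5386) = 23203/455143941 + 81/5386 = 36991630579/2451405266226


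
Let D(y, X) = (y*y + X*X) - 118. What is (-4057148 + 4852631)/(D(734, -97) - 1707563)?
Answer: -795483/1159516 ≈ -0.68605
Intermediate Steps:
D(y, X) = -118 + X**2 + y**2 (D(y, X) = (y**2 + X**2) - 118 = (X**2 + y**2) - 118 = -118 + X**2 + y**2)
(-4057148 + 4852631)/(D(734, -97) - 1707563) = (-4057148 + 4852631)/((-118 + (-97)**2 + 734**2) - 1707563) = 795483/((-118 + 9409 + 538756) - 1707563) = 795483/(548047 - 1707563) = 795483/(-1159516) = 795483*(-1/1159516) = -795483/1159516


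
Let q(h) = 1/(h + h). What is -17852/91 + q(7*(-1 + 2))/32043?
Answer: -1144063259/5831826 ≈ -196.18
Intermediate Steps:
q(h) = 1/(2*h)
-17852/91 + q(7*(-1 + 2))/32043 = -17852/91 + (1/(2*((7*(-1 + 2)))))/32043 = -17852*1/91 + (1/(2*((7*1))))*(1/32043) = -17852/91 + ((½)/7)*(1/32043) = -17852/91 + ((½)*(⅐))*(1/32043) = -17852/91 + (1/14)*(1/32043) = -17852/91 + 1/448602 = -1144063259/5831826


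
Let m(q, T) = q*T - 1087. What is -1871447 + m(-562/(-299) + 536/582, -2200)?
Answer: -163463393606/87009 ≈ -1.8787e+6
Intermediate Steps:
m(q, T) = -1087 + T*q (m(q, T) = T*q - 1087 = -1087 + T*q)
-1871447 + m(-562/(-299) + 536/582, -2200) = -1871447 + (-1087 - 2200*(-562/(-299) + 536/582)) = -1871447 + (-1087 - 2200*(-562*(-1/299) + 536*(1/582))) = -1871447 + (-1087 - 2200*(562/299 + 268/291)) = -1871447 + (-1087 - 2200*243674/87009) = -1871447 + (-1087 - 536082800/87009) = -1871447 - 630661583/87009 = -163463393606/87009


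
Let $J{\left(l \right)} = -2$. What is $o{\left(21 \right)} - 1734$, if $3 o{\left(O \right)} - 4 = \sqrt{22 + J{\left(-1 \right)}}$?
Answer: $- \frac{5198}{3} + \frac{2 \sqrt{5}}{3} \approx -1731.2$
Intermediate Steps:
$o{\left(O \right)} = \frac{4}{3} + \frac{2 \sqrt{5}}{3}$ ($o{\left(O \right)} = \frac{4}{3} + \frac{\sqrt{22 - 2}}{3} = \frac{4}{3} + \frac{\sqrt{20}}{3} = \frac{4}{3} + \frac{2 \sqrt{5}}{3}$)
$o{\left(21 \right)} - 1734 = \left(\frac{4}{3} + \frac{2 \sqrt{5}}{3}\right) - 1734 = - \frac{5198}{3} + \frac{2 \sqrt{5}}{3}$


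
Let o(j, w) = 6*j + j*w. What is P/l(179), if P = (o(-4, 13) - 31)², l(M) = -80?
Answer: -11449/80 ≈ -143.11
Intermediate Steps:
P = 11449 (P = (-4*(6 + 13) - 31)² = (-4*19 - 31)² = (-76 - 31)² = (-107)² = 11449)
P/l(179) = 11449/(-80) = 11449*(-1/80) = -11449/80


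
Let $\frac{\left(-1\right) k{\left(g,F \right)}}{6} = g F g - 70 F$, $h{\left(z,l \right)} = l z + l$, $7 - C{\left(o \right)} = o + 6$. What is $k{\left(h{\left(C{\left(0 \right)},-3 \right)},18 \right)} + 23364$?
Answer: $27036$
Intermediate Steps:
$C{\left(o \right)} = 1 - o$ ($C{\left(o \right)} = 7 - \left(o + 6\right) = 7 - \left(6 + o\right) = 1 - o$)
$h{\left(z,l \right)} = l + l z$
$k{\left(g,F \right)} = 420 F - 6 F g^{2}$ ($k{\left(g,F \right)} = - 6 \left(g F g - 70 F\right) = - 6 \left(F g g - 70 F\right) = - 6 \left(F g^{2} - 70 F\right) = - 6 \left(- 70 F + F g^{2}\right) = 420 F - 6 F g^{2}$)
$k{\left(h{\left(C{\left(0 \right)},-3 \right)},18 \right)} + 23364 = 6 \cdot 18 \left(70 - \left(- 3 \left(1 + \left(1 - 0\right)\right)\right)^{2}\right) + 23364 = 6 \cdot 18 \left(70 - \left(- 3 \left(1 + \left(1 + 0\right)\right)\right)^{2}\right) + 23364 = 6 \cdot 18 \left(70 - \left(- 3 \left(1 + 1\right)\right)^{2}\right) + 23364 = 6 \cdot 18 \left(70 - \left(\left(-3\right) 2\right)^{2}\right) + 23364 = 6 \cdot 18 \left(70 - \left(-6\right)^{2}\right) + 23364 = 6 \cdot 18 \left(70 - 36\right) + 23364 = 6 \cdot 18 \cdot 34 + 23364 = 3672 + 23364 = 27036$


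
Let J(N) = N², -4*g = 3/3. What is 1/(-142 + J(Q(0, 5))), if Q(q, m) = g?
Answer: -16/2271 ≈ -0.0070454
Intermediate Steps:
g = -¼ (g = -3/(4*3) = -¼*1 = -¼ ≈ -0.25000)
Q(q, m) = -¼
1/(-142 + J(Q(0, 5))) = 1/(-142 + (-¼)²) = 1/(-142 + 1/16) = 1/(-2271/16) = -16/2271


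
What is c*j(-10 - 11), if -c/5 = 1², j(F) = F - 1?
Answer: 110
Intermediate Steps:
j(F) = -1 + F
c = -5 (c = -5*1² = -5*1 = -5)
c*j(-10 - 11) = -5*(-1 + (-10 - 11)) = -5*(-1 - 21) = -5*(-22) = 110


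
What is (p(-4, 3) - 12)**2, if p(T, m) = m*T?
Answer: 576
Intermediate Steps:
p(T, m) = T*m
(p(-4, 3) - 12)**2 = (-4*3 - 12)**2 = (-12 - 12)**2 = (-24)**2 = 576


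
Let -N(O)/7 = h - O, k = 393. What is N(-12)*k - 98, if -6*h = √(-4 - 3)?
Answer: -33110 + 917*I*√7/2 ≈ -33110.0 + 1213.1*I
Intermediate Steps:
h = -I*√7/6 (h = -√(-4 - 3)/6 = -I*√7/6 ≈ -0.44096*I)
N(O) = 7*O + 7*I*√7/6 (N(O) = -7*(-I*√7/6 - O) = -7*(-O - I*√7/6) = 7*O + 7*I*√7/6)
N(-12)*k - 98 = (7*(-12) + 7*I*√7/6)*393 - 98 = (-84 + 7*I*√7/6)*393 - 98 = (-33012 + 917*I*√7/2) - 98 = -33110 + 917*I*√7/2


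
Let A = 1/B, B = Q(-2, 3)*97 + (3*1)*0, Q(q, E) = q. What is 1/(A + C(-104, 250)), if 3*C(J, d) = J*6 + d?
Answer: -582/72559 ≈ -0.0080211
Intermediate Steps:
B = -194 (B = -2*97 + (3*1)*0 = -194 + 3*0 = -194 + 0 = -194)
C(J, d) = 2*J + d/3 (C(J, d) = (J*6 + d)/3 = (6*J + d)/3 = (d + 6*J)/3 = 2*J + d/3)
A = -1/194 (A = 1/(-194) = -1/194 ≈ -0.0051546)
1/(A + C(-104, 250)) = 1/(-1/194 + (2*(-104) + (⅓)*250)) = 1/(-1/194 + (-208 + 250/3)) = 1/(-1/194 - 374/3) = 1/(-72559/582) = -582/72559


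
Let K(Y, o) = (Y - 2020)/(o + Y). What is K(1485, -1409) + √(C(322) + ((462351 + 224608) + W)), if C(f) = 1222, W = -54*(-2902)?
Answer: -535/76 + √844889 ≈ 912.14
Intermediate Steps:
W = 156708
K(Y, o) = (-2020 + Y)/(Y + o)
K(1485, -1409) + √(C(322) + ((462351 + 224608) + W)) = (-2020 + 1485)/(1485 - 1409) + √(1222 + ((462351 + 224608) + 156708)) = -535/76 + √(1222 + (686959 + 156708)) = (1/76)*(-535) + √(1222 + 843667) = -535/76 + √844889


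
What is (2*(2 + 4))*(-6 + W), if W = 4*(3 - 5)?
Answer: -168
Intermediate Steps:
W = -8 (W = 4*(-2) = -8)
(2*(2 + 4))*(-6 + W) = (2*(2 + 4))*(-6 - 8) = (2*6)*(-14) = 12*(-14) = -168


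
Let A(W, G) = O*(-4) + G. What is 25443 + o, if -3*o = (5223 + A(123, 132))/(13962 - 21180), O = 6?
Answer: 183649351/7218 ≈ 25443.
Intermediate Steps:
A(W, G) = -24 + G (A(W, G) = 6*(-4) + G = -24 + G)
o = 1777/7218 (o = -(5223 + (-24 + 132))/(3*(13962 - 21180)) = -(5223 + 108)/(3*(-7218)) = -1777*(-1)/7218 = -1/3*(-1777/2406) = 1777/7218 ≈ 0.24619)
25443 + o = 25443 + 1777/7218 = 183649351/7218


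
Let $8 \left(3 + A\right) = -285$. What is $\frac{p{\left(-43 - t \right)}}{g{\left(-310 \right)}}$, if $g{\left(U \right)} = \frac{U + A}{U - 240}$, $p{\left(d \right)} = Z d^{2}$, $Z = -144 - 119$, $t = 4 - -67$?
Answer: $- \frac{15038971200}{2789} \approx -5.3922 \cdot 10^{6}$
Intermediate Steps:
$A = - \frac{309}{8}$ ($A = -3 + \frac{1}{8} \left(-285\right) = -3 - \frac{285}{8} = - \frac{309}{8} \approx -38.625$)
$t = 71$ ($t = 4 + 67 = 71$)
$Z = -263$ ($Z = -144 - 119 = -263$)
$p{\left(d \right)} = - 263 d^{2}$
$g{\left(U \right)} = \frac{- \frac{309}{8} + U}{-240 + U}$ ($g{\left(U \right)} = \frac{U - \frac{309}{8}}{U - 240} = \frac{- \frac{309}{8} + U}{-240 + U}$)
$\frac{p{\left(-43 - t \right)}}{g{\left(-310 \right)}} = \frac{\left(-263\right) \left(-43 - 71\right)^{2}}{\frac{1}{-240 - 310} \left(- \frac{309}{8} - 310\right)} = \frac{\left(-263\right) \left(-43 - 71\right)^{2}}{\frac{1}{-550} \left(- \frac{2789}{8}\right)} = \frac{\left(-263\right) \left(-114\right)^{2}}{\left(- \frac{1}{550}\right) \left(- \frac{2789}{8}\right)} = \frac{\left(-263\right) 12996}{\frac{2789}{4400}} = \left(-3417948\right) \frac{4400}{2789} = - \frac{15038971200}{2789}$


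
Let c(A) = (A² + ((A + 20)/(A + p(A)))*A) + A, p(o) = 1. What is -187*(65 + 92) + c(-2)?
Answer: -29321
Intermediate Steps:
c(A) = A + A² + A*(20 + A)/(1 + A) (c(A) = (A² + ((A + 20)/(A + 1))*A) + A = (A² + ((20 + A)/(1 + A))*A) + A = (A² + A*(20 + A)/(1 + A)) + A = A + A² + A*(20 + A)/(1 + A))
-187*(65 + 92) + c(-2) = -187*(65 + 92) - 2*(21 + (-2)² + 3*(-2))/(1 - 2) = -187*157 - 2*(21 + 4 - 6)/(-1) = -29359 - 2*(-1)*19 = -29359 + 38 = -29321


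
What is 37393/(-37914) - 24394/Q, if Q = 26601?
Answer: -639855103/336183438 ≈ -1.9033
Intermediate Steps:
37393/(-37914) - 24394/Q = 37393/(-37914) - 24394/26601 = 37393*(-1/37914) - 24394*1/26601 = -37393/37914 - 24394/26601 = -639855103/336183438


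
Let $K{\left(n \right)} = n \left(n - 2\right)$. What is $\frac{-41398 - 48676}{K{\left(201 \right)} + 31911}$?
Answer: $- \frac{45037}{35955} \approx -1.2526$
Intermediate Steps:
$K{\left(n \right)} = n \left(-2 + n\right)$
$\frac{-41398 - 48676}{K{\left(201 \right)} + 31911} = \frac{-41398 - 48676}{201 \left(-2 + 201\right) + 31911} = - \frac{90074}{201 \cdot 199 + 31911} = - \frac{90074}{39999 + 31911} = - \frac{90074}{71910} = \left(-90074\right) \frac{1}{71910} = - \frac{45037}{35955}$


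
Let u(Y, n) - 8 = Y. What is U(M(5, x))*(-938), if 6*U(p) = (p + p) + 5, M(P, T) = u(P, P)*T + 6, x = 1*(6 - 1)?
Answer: -22981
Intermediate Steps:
u(Y, n) = 8 + Y
x = 5 (x = 1*5 = 5)
M(P, T) = 6 + T*(8 + P) (M(P, T) = (8 + P)*T + 6 = T*(8 + P) + 6 = 6 + T*(8 + P))
U(p) = 5/6 + p/3 (U(p) = ((p + p) + 5)/6 = (2*p + 5)/6 = (5 + 2*p)/6 = 5/6 + p/3)
U(M(5, x))*(-938) = (5/6 + (6 + 5*(8 + 5))/3)*(-938) = (5/6 + (6 + 5*13)/3)*(-938) = (5/6 + (6 + 65)/3)*(-938) = (5/6 + (1/3)*71)*(-938) = (5/6 + 71/3)*(-938) = (49/2)*(-938) = -22981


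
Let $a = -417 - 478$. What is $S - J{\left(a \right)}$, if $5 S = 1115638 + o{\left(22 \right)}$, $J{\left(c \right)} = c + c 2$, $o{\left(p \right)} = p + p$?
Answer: $\frac{1129107}{5} \approx 2.2582 \cdot 10^{5}$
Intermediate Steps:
$o{\left(p \right)} = 2 p$
$a = -895$
$J{\left(c \right)} = 3 c$ ($J{\left(c \right)} = c + 2 c = 3 c$)
$S = \frac{1115682}{5}$ ($S = \frac{1115638 + 2 \cdot 22}{5} = \frac{1115638 + 44}{5} = \frac{1}{5} \cdot 1115682 = \frac{1115682}{5} \approx 2.2314 \cdot 10^{5}$)
$S - J{\left(a \right)} = \frac{1115682}{5} - 3 \left(-895\right) = \frac{1115682}{5} - -2685 = \frac{1115682}{5} + 2685 = \frac{1129107}{5}$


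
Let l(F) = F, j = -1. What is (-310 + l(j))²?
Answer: 96721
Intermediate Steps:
(-310 + l(j))² = (-310 - 1)² = (-311)² = 96721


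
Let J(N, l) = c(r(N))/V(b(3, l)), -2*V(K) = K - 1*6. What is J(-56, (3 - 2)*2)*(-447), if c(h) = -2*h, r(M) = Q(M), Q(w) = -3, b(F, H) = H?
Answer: -1341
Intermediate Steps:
r(M) = -3
V(K) = 3 - K/2 (V(K) = -(K - 1*6)/2 = -(K - 6)/2 = -(-6 + K)/2 = 3 - K/2)
J(N, l) = 6/(3 - l/2) (J(N, l) = (-2*(-3))/(3 - l/2) = 6/(3 - l/2))
J(-56, (3 - 2)*2)*(-447) = -12/(-6 + (3 - 2)*2)*(-447) = -12/(-6 + 1*2)*(-447) = -12/(-6 + 2)*(-447) = -12/(-4)*(-447) = -12*(-1/4)*(-447) = 3*(-447) = -1341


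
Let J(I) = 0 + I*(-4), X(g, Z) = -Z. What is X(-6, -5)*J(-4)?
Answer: 80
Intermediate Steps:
J(I) = -4*I (J(I) = 0 - 4*I = -4*I)
X(-6, -5)*J(-4) = (-1*(-5))*(-4*(-4)) = 5*16 = 80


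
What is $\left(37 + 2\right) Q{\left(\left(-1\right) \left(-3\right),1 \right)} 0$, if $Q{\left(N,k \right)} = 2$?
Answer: $0$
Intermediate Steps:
$\left(37 + 2\right) Q{\left(\left(-1\right) \left(-3\right),1 \right)} 0 = \left(37 + 2\right) 2 \cdot 0 = 39 \cdot 2 \cdot 0 = 78 \cdot 0 = 0$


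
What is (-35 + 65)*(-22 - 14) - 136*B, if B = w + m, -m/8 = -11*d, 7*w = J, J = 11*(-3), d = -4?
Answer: 332032/7 ≈ 47433.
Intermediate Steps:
J = -33
w = -33/7 (w = (⅐)*(-33) = -33/7 ≈ -4.7143)
m = -352 (m = -(-88)*(-4) = -8*44 = -352)
B = -2497/7 (B = -33/7 - 352 = -2497/7 ≈ -356.71)
(-35 + 65)*(-22 - 14) - 136*B = (-35 + 65)*(-22 - 14) - 136*(-2497/7) = 30*(-36) + 339592/7 = -1080 + 339592/7 = 332032/7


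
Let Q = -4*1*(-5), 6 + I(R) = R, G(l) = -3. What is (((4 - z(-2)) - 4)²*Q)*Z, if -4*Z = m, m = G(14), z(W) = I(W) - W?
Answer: 540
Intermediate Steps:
I(R) = -6 + R
z(W) = -6 (z(W) = (-6 + W) - W = -6)
m = -3
Z = ¾ (Z = -¼*(-3) = ¾ ≈ 0.75000)
Q = 20 (Q = -4*(-5) = 20)
(((4 - z(-2)) - 4)²*Q)*Z = (((4 - 1*(-6)) - 4)²*20)*(¾) = (((4 + 6) - 4)²*20)*(¾) = ((10 - 4)²*20)*(¾) = (6²*20)*(¾) = (36*20)*(¾) = 720*(¾) = 540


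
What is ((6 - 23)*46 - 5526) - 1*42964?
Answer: -49272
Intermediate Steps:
((6 - 23)*46 - 5526) - 1*42964 = (-17*46 - 5526) - 42964 = (-782 - 5526) - 42964 = -6308 - 42964 = -49272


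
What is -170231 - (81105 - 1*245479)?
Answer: -5857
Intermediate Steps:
-170231 - (81105 - 1*245479) = -170231 - (81105 - 245479) = -170231 - 1*(-164374) = -170231 + 164374 = -5857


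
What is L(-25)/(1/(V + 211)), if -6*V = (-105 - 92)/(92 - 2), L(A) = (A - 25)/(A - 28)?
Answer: 570685/2862 ≈ 199.40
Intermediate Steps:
L(A) = (-25 + A)/(-28 + A)
V = 197/540 (V = -(-105 - 92)/(6*(92 - 2)) = -(-197)/(6*90) = -⅙*(-197/90) = 197/540 ≈ 0.36481)
L(-25)/(1/(V + 211)) = ((-25 - 25)/(-28 - 25))/(1/(197/540 + 211)) = (-50/(-53))/(1/(114137/540)) = (-1/53*(-50))/(540/114137) = (50/53)*(114137/540) = 570685/2862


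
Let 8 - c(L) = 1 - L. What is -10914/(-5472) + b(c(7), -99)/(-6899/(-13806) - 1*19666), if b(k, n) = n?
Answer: 495108466771/247609730064 ≈ 1.9996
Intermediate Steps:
c(L) = 7 + L (c(L) = 8 - (1 - L) = 8 + (-1 + L) = 7 + L)
-10914/(-5472) + b(c(7), -99)/(-6899/(-13806) - 1*19666) = -10914/(-5472) - 99/(-6899/(-13806) - 1*19666) = -10914*(-1/5472) - 99/(-6899*(-1/13806) - 19666) = 1819/912 - 99/(6899/13806 - 19666) = 1819/912 - 99/(-271501897/13806) = 1819/912 - 99*(-13806/271501897) = 1819/912 + 1366794/271501897 = 495108466771/247609730064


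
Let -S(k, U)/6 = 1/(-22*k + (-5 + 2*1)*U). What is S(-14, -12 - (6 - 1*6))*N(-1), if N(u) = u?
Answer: 3/172 ≈ 0.017442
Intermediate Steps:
S(k, U) = -6/(-22*k - 3*U) (S(k, U) = -6/(-22*k + (-5 + 2*1)*U) = -6/(-22*k + (-5 + 2)*U) = -6/(-22*k - 3*U))
S(-14, -12 - (6 - 1*6))*N(-1) = (6/(3*(-12 - (6 - 1*6)) + 22*(-14)))*(-1) = (6/(3*(-12 - (6 - 6)) - 308))*(-1) = (6/(3*(-12 - 1*0) - 308))*(-1) = (6/(3*(-12 + 0) - 308))*(-1) = (6/(3*(-12) - 308))*(-1) = (6/(-36 - 308))*(-1) = (6/(-344))*(-1) = (6*(-1/344))*(-1) = -3/172*(-1) = 3/172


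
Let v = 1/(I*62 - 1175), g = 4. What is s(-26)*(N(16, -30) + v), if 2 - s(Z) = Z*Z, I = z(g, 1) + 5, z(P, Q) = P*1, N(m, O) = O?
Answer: 12476414/617 ≈ 20221.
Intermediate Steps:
z(P, Q) = P
I = 9 (I = 4 + 5 = 9)
v = -1/617 (v = 1/(9*62 - 1175) = 1/(558 - 1175) = 1/(-617) = -1/617 ≈ -0.0016207)
s(Z) = 2 - Z² (s(Z) = 2 - Z*Z = 2 - Z²)
s(-26)*(N(16, -30) + v) = (2 - 1*(-26)²)*(-30 - 1/617) = (2 - 1*676)*(-18511/617) = (2 - 676)*(-18511/617) = -674*(-18511/617) = 12476414/617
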